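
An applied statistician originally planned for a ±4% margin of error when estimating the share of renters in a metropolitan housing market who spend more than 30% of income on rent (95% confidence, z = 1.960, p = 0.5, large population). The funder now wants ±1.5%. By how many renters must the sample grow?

3668

At ±4%: n = 1.960² × 0.2500 / 0.040² ≈ 600.25 → 601.
At ±1.5%: n = 1.960² × 0.2500 / 0.015² ≈ 4268.44 → 4269.
Additional respondents: 4269 − 601 = 3668.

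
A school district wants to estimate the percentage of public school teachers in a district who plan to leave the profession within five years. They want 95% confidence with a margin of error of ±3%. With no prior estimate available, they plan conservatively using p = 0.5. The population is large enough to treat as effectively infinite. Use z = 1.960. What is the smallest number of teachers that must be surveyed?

1068

With p = 0.5, p(1−p) = 0.25.
n = z²·p(1−p)/E² = 1.960² × 0.2500 / 0.030² = 3.8416 × 0.2500 / 0.000900 ≈ 1067.11.
Rounding up gives n = 1068.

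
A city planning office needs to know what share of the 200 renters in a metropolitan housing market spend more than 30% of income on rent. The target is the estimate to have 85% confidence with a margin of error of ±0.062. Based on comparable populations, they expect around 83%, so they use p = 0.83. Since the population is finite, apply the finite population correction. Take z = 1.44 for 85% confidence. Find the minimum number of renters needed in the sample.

56

Unadjusted: n₀ = 1.44² × 0.83 × 0.17 / 0.062² ≈ 76.11, so n₀ = 77.
Finite population correction with N = 200: n = n₀ / (1 + (n₀−1)/N) = 77 / (1 + 76/200) = 77 / 1.3800 ≈ 55.80.
Rounding up, n = 56.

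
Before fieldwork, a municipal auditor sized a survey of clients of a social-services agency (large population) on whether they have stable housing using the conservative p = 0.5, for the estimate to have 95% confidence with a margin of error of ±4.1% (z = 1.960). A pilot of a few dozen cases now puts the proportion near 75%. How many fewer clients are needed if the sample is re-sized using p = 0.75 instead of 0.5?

Conservative (p = 0.5): n = 1.960² × 0.25 / 0.041² ≈ 571.33 → 572.
Using p = 0.75: p(1−p) = 0.1875, so n = 1.960² × 0.1875 / 0.041² ≈ 428.49 → 429.
Reduction: 572 − 429 = 143.

143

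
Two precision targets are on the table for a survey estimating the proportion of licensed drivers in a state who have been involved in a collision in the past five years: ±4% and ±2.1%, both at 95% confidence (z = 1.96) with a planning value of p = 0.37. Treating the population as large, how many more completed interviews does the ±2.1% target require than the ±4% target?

1471

At ±4%: n = 1.96² × 0.2331 / 0.040² ≈ 559.67 → 560.
At ±2.1%: n = 1.96² × 0.2331 / 0.021² ≈ 2030.56 → 2031.
Additional respondents: 2031 − 560 = 1471.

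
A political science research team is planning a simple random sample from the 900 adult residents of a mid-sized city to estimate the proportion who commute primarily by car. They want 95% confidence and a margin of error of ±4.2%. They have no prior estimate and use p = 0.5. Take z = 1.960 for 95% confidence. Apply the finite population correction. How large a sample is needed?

340

Unadjusted: n₀ = 1.960² × 0.50 × 0.50 / 0.042² ≈ 544.44, so n₀ = 545.
Finite population correction with N = 900: n = n₀ / (1 + (n₀−1)/N) = 545 / (1 + 544/900) = 545 / 1.6044 ≈ 339.68.
Rounding up, n = 340.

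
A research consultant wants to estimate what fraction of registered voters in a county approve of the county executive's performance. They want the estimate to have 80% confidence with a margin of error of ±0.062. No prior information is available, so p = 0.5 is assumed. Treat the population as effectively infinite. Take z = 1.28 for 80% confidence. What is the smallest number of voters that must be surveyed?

107

With p = 0.5, p(1−p) = 0.25.
n = z²·p(1−p)/E² = 1.28² × 0.2500 / 0.062² = 1.6384 × 0.2500 / 0.003844 ≈ 106.56.
Rounding up gives n = 107.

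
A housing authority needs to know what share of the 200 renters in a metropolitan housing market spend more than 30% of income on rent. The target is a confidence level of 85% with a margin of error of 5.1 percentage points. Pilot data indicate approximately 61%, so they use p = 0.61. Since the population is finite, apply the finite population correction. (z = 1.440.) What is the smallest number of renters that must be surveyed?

98

Unadjusted: n₀ = 1.440² × 0.61 × 0.39 / 0.051² ≈ 189.66, so n₀ = 190.
Finite population correction with N = 200: n = n₀ / (1 + (n₀−1)/N) = 190 / (1 + 189/200) = 190 / 1.9450 ≈ 97.69.
Rounding up, n = 98.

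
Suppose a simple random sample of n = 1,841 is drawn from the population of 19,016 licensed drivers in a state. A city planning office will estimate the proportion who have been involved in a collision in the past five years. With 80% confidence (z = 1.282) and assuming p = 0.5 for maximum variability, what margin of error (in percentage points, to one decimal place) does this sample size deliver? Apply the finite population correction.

Finite-population factor: (N−n)/(N−1) = (19016−1841)/(19016−1) = 0.9032.
SE(p̂) = √[p(1−p)/n · (N−n)/(N−1)] = √[0.2500/1841 × 0.9032] = 0.01107.
E = z × SE = 1.282 × 0.01107 = 0.01420 ≈ 1.4 percentage points.

1.4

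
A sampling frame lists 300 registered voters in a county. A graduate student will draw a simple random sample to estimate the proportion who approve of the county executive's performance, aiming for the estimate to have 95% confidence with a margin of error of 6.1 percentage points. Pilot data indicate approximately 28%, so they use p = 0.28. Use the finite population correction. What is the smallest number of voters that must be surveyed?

For 95% confidence, z = 1.96.
Unadjusted: n₀ = 1.96² × 0.28 × 0.72 / 0.061² ≈ 208.13, so n₀ = 209.
Finite population correction with N = 300: n = n₀ / (1 + (n₀−1)/N) = 209 / (1 + 208/300) = 209 / 1.6933 ≈ 123.43.
Rounding up, n = 124.

124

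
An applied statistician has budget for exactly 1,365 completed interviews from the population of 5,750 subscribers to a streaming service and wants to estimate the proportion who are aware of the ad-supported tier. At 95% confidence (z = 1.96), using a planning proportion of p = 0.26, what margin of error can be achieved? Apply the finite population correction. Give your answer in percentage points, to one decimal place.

Finite-population factor: (N−n)/(N−1) = (5750−1365)/(5750−1) = 0.7627.
SE(p̂) = √[p(1−p)/n · (N−n)/(N−1)] = √[0.1924/1365 × 0.7627] = 0.01037.
E = z × SE = 1.96 × 0.01037 = 0.02032 ≈ 2.0 percentage points.

2.0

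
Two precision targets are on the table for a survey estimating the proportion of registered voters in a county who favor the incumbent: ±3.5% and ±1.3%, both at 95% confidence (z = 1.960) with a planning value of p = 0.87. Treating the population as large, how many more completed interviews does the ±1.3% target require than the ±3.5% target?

2216

At ±3.5%: n = 1.960² × 0.1131 / 0.035² ≈ 354.68 → 355.
At ±1.3%: n = 1.960² × 0.1131 / 0.013² ≈ 2570.92 → 2571.
Additional respondents: 2571 − 355 = 2216.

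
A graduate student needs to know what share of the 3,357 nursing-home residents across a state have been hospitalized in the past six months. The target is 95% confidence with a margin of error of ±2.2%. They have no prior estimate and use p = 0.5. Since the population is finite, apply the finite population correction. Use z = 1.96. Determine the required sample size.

1248

Unadjusted: n₀ = 1.96² × 0.50 × 0.50 / 0.022² ≈ 1984.30, so n₀ = 1985.
Finite population correction with N = 3,357: n = n₀ / (1 + (n₀−1)/N) = 1985 / (1 + 1984/3357) = 1985 / 1.5910 ≈ 1247.64.
Rounding up, n = 1248.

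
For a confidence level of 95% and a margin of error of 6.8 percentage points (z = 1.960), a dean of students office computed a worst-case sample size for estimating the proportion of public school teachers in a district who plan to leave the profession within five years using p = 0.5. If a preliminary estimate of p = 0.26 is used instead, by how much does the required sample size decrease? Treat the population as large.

48

Conservative (p = 0.5): n = 1.960² × 0.25 / 0.068² ≈ 207.70 → 208.
Using p = 0.26: p(1−p) = 0.1924, so n = 1.960² × 0.1924 / 0.068² ≈ 159.85 → 160.
Reduction: 208 − 160 = 48.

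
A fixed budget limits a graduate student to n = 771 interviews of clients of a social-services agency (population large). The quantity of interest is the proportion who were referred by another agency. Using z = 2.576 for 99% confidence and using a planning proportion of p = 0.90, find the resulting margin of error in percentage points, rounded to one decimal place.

2.8

SE(p̂) = √[p(1−p)/n] = √[0.0900/771] = 0.01080.
E = z × SE = 2.576 × 0.01080 = 0.02783, or 2.8 percentage points.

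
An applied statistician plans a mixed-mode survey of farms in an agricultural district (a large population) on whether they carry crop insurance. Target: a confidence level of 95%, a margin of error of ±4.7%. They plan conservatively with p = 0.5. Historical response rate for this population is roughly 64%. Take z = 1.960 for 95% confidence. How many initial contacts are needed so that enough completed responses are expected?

Completed interviews needed: n₀ = 1.960² × 0.2500 / 0.047² ≈ 434.77 → 435.
At a 64% response rate, contacts needed = 435 / 0.64 ≈ 679.69 → 680.

680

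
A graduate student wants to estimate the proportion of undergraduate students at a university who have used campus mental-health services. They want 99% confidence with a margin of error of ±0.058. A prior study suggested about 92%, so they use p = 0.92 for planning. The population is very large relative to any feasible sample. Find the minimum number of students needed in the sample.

146

For 99% confidence, z = 2.576.
With p = 0.92, p(1−p) = 0.0736.
n = z²·p(1−p)/E² = 2.576² × 0.0736 / 0.058² = 6.6358 × 0.0736 / 0.003364 ≈ 145.18.
Rounding up gives n = 146.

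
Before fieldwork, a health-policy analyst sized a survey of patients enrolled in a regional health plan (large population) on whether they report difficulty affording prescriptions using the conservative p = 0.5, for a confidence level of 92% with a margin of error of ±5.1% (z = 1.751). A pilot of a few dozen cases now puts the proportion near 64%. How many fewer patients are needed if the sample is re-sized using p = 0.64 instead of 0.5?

23

Conservative (p = 0.5): n = 1.751² × 0.25 / 0.051² ≈ 294.69 → 295.
Using p = 0.64: p(1−p) = 0.2304, so n = 1.751² × 0.2304 / 0.051² ≈ 271.59 → 272.
Reduction: 295 − 272 = 23.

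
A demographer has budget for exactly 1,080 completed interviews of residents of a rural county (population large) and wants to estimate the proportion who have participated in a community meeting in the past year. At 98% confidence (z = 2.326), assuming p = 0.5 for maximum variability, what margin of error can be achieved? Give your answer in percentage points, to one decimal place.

SE(p̂) = √[p(1−p)/n] = √[0.2500/1080] = 0.01521.
E = z × SE = 2.326 × 0.01521 = 0.03539, or 3.5 percentage points.

3.5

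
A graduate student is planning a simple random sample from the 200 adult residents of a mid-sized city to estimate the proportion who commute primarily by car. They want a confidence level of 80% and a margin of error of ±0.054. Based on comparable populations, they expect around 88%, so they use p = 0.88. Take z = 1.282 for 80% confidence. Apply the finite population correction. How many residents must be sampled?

Unadjusted: n₀ = 1.282² × 0.88 × 0.12 / 0.054² ≈ 59.52, so n₀ = 60.
Finite population correction with N = 200: n = n₀ / (1 + (n₀−1)/N) = 60 / (1 + 59/200) = 60 / 1.2950 ≈ 46.33.
Rounding up, n = 47.

47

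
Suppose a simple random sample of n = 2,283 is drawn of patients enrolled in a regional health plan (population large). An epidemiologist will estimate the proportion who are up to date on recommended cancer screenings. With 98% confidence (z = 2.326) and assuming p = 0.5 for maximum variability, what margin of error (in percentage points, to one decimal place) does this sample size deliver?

SE(p̂) = √[p(1−p)/n] = √[0.2500/2283] = 0.01046.
E = z × SE = 2.326 × 0.01046 = 0.02434, or 2.4 percentage points.

2.4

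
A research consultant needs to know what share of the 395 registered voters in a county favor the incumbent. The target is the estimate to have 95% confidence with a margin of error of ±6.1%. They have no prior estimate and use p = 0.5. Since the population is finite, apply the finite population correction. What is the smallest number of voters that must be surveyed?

157

For 95% confidence, z = 1.96.
Unadjusted: n₀ = 1.96² × 0.50 × 0.50 / 0.061² ≈ 258.10, so n₀ = 259.
Finite population correction with N = 395: n = n₀ / (1 + (n₀−1)/N) = 259 / (1 + 258/395) = 259 / 1.6532 ≈ 156.67.
Rounding up, n = 157.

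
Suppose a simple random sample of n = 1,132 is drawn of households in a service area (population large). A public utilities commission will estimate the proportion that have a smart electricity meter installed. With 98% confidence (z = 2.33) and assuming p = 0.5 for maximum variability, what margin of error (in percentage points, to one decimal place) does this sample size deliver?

3.5

SE(p̂) = √[p(1−p)/n] = √[0.2500/1132] = 0.01486.
E = z × SE = 2.33 × 0.01486 = 0.03463, or 3.5 percentage points.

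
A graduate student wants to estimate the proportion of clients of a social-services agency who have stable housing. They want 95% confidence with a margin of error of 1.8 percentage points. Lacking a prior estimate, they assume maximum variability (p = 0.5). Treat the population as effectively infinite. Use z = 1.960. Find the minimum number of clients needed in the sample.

With p = 0.5, p(1−p) = 0.25.
n = z²·p(1−p)/E² = 1.960² × 0.2500 / 0.018² = 3.8416 × 0.2500 / 0.000324 ≈ 2964.20.
Rounding up gives n = 2965.

2965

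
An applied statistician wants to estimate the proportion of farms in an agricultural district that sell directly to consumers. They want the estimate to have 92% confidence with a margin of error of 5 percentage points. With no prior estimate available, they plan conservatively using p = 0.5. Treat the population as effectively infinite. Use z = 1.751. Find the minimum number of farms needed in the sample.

With p = 0.5, p(1−p) = 0.25.
n = z²·p(1−p)/E² = 1.751² × 0.2500 / 0.050² = 3.0660 × 0.2500 / 0.002500 ≈ 306.60.
Rounding up gives n = 307.

307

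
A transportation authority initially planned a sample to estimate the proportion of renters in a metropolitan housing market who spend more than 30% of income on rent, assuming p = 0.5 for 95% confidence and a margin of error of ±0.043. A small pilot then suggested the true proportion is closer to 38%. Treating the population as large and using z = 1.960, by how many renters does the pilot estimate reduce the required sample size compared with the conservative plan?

Conservative (p = 0.5): n = 1.960² × 0.25 / 0.043² ≈ 519.42 → 520.
Using p = 0.38: p(1−p) = 0.2356, so n = 1.960² × 0.2356 / 0.043² ≈ 489.50 → 490.
Reduction: 520 − 490 = 30.

30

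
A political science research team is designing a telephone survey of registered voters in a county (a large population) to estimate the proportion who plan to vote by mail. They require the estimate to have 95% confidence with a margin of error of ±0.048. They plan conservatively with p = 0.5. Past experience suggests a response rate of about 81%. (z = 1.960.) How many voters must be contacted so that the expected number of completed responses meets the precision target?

Completed interviews needed: n₀ = 1.960² × 0.2500 / 0.048² ≈ 416.84 → 417.
At an 81% response rate, contacts needed = 417 / 0.81 ≈ 514.81 → 515.

515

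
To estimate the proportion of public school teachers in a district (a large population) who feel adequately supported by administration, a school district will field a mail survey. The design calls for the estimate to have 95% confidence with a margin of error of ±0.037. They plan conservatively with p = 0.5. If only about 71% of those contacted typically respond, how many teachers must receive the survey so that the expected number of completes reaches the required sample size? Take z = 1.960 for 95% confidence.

989

Completed interviews needed: n₀ = 1.960² × 0.2500 / 0.037² ≈ 701.53 → 702.
At a 71% response rate, contacts needed = 702 / 0.71 ≈ 988.73 → 989.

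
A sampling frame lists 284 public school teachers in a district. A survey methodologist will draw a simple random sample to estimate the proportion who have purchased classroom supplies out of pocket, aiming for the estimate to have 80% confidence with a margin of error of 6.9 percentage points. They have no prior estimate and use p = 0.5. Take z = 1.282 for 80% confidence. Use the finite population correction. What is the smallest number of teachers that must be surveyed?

67

Unadjusted: n₀ = 1.282² × 0.50 × 0.50 / 0.069² ≈ 86.30, so n₀ = 87.
Finite population correction with N = 284: n = n₀ / (1 + (n₀−1)/N) = 87 / (1 + 86/284) = 87 / 1.3028 ≈ 66.78.
Rounding up, n = 67.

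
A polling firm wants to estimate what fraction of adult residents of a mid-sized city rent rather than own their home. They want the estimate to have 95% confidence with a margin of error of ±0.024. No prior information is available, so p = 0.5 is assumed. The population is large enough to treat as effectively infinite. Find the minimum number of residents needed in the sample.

For 95% confidence, z = 1.96.
With p = 0.5, p(1−p) = 0.25.
n = z²·p(1−p)/E² = 1.96² × 0.2500 / 0.024² = 3.8416 × 0.2500 / 0.000576 ≈ 1667.36.
Rounding up gives n = 1668.

1668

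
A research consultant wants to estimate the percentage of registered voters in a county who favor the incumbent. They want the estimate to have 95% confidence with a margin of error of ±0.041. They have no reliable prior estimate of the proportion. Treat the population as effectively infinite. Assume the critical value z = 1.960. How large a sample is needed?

572

With no prior estimate, use p = 0.5, giving p(1−p) = 0.25.
n = z²·p(1−p)/E² = 1.960² × 0.2500 / 0.041² = 3.8416 × 0.2500 / 0.001681 ≈ 571.33.
Rounding up gives n = 572.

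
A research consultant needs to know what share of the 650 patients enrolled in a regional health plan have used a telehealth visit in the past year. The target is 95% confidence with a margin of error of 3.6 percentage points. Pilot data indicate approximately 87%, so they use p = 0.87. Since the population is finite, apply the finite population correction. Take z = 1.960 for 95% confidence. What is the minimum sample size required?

Unadjusted: n₀ = 1.960² × 0.87 × 0.13 / 0.036² ≈ 335.25, so n₀ = 336.
Finite population correction with N = 650: n = n₀ / (1 + (n₀−1)/N) = 336 / (1 + 335/650) = 336 / 1.5154 ≈ 221.73.
Rounding up, n = 222.

222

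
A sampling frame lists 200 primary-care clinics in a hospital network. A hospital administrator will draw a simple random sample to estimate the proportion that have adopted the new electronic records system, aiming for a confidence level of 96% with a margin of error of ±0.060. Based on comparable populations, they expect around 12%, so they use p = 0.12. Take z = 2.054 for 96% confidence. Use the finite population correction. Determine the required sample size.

Unadjusted: n₀ = 2.054² × 0.12 × 0.88 / 0.060² ≈ 123.75, so n₀ = 124.
Finite population correction with N = 200: n = n₀ / (1 + (n₀−1)/N) = 124 / (1 + 123/200) = 124 / 1.6150 ≈ 76.78.
Rounding up, n = 77.

77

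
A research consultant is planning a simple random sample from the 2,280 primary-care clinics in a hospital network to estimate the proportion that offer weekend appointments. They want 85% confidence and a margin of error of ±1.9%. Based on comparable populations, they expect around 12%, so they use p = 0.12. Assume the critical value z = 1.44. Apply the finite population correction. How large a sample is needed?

480

Unadjusted: n₀ = 1.44² × 0.12 × 0.88 / 0.019² ≈ 606.57, so n₀ = 607.
Finite population correction with N = 2,280: n = n₀ / (1 + (n₀−1)/N) = 607 / (1 + 606/2280) = 607 / 1.2658 ≈ 479.54.
Rounding up, n = 480.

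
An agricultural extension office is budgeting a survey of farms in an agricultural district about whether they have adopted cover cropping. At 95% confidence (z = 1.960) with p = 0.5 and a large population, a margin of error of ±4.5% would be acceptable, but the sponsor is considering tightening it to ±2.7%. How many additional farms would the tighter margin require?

At ±4.5%: n = 1.960² × 0.2500 / 0.045² ≈ 474.27 → 475.
At ±2.7%: n = 1.960² × 0.2500 / 0.027² ≈ 1317.42 → 1318.
Additional respondents: 1318 − 475 = 843.

843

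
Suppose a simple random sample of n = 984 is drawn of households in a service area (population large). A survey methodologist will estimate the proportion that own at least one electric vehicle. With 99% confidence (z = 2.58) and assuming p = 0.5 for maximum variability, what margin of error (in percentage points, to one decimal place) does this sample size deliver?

4.1

SE(p̂) = √[p(1−p)/n] = √[0.2500/984] = 0.01594.
E = z × SE = 2.58 × 0.01594 = 0.04112, or 4.1 percentage points.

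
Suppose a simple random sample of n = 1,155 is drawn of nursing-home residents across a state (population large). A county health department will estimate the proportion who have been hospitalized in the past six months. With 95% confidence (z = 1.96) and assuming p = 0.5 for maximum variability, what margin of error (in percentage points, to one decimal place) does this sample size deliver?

SE(p̂) = √[p(1−p)/n] = √[0.2500/1155] = 0.01471.
E = z × SE = 1.96 × 0.01471 = 0.02884, or 2.9 percentage points.

2.9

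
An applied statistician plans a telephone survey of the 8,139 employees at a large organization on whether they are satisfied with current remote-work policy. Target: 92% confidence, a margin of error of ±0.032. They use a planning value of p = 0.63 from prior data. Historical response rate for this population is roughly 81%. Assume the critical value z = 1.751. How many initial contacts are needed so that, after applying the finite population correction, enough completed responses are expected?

794

Completed interviews needed (unadjusted): n₀ = 1.751² × 0.2331 / 0.032² ≈ 697.93 → 698.
FPC for N = 8,139: n = 698 / (1 + 697/8139) = 698 / 1.0856 ≈ 642.94 → 643.
At an 81% response rate, contacts needed = 643 / 0.81 ≈ 793.83 → 794.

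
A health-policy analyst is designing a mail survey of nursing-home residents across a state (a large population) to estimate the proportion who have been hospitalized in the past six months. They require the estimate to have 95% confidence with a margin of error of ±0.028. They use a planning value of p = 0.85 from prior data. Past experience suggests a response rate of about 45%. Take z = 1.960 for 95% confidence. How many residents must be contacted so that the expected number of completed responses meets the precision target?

Completed interviews needed: n₀ = 1.960² × 0.1275 / 0.028² ≈ 624.75 → 625.
At a 45% response rate, contacts needed = 625 / 0.45 ≈ 1388.89 → 1389.

1389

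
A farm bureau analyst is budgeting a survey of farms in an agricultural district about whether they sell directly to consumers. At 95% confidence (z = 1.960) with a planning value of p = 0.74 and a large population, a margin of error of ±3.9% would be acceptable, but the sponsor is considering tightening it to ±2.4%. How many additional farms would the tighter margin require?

At ±3.9%: n = 1.960² × 0.1924 / 0.039² ≈ 485.95 → 486.
At ±2.4%: n = 1.960² × 0.1924 / 0.024² ≈ 1283.20 → 1284.
Additional respondents: 1284 − 486 = 798.

798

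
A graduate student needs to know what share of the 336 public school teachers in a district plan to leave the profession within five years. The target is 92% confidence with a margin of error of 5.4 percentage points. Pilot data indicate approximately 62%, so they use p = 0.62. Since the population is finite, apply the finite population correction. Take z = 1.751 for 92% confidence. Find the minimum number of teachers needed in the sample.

Unadjusted: n₀ = 1.751² × 0.62 × 0.38 / 0.054² ≈ 247.72, so n₀ = 248.
Finite population correction with N = 336: n = n₀ / (1 + (n₀−1)/N) = 248 / (1 + 247/336) = 248 / 1.7351 ≈ 142.93.
Rounding up, n = 143.

143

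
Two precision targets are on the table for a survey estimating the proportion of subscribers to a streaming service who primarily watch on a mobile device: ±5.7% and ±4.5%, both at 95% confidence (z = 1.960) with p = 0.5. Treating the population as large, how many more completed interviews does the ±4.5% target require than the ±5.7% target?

At ±5.7%: n = 1.960² × 0.2500 / 0.057² ≈ 295.60 → 296.
At ±4.5%: n = 1.960² × 0.2500 / 0.045² ≈ 474.27 → 475.
Additional respondents: 475 − 296 = 179.

179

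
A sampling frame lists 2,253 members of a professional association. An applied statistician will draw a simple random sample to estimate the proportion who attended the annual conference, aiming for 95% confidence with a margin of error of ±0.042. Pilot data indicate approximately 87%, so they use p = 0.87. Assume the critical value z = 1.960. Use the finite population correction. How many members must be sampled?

223

Unadjusted: n₀ = 1.960² × 0.87 × 0.13 / 0.042² ≈ 246.31, so n₀ = 247.
Finite population correction with N = 2,253: n = n₀ / (1 + (n₀−1)/N) = 247 / (1 + 246/2253) = 247 / 1.1092 ≈ 222.69.
Rounding up, n = 223.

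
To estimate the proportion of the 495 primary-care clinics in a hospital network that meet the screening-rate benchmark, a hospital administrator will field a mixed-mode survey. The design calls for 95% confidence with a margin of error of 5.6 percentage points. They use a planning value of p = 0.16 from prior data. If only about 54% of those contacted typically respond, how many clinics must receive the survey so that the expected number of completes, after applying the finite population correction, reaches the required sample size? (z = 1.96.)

230

Completed interviews needed (unadjusted): n₀ = 1.96² × 0.1344 / 0.056² ≈ 164.64 → 165.
FPC for N = 495: n = 165 / (1 + 164/495) = 165 / 1.3313 ≈ 123.94 → 124.
At a 54% response rate, contacts needed = 124 / 0.54 ≈ 229.63 → 230.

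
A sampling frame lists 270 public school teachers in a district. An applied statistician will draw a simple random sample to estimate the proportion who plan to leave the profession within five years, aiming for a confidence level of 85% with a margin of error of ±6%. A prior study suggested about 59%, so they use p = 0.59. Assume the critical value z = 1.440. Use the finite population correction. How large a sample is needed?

93

Unadjusted: n₀ = 1.440² × 0.59 × 0.41 / 0.060² ≈ 139.33, so n₀ = 140.
Finite population correction with N = 270: n = n₀ / (1 + (n₀−1)/N) = 140 / (1 + 139/270) = 140 / 1.5148 ≈ 92.42.
Rounding up, n = 93.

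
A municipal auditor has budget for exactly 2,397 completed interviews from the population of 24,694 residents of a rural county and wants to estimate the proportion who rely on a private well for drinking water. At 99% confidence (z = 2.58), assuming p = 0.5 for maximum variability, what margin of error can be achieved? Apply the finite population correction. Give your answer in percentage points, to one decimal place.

2.5

Finite-population factor: (N−n)/(N−1) = (24694−2397)/(24694−1) = 0.9030.
SE(p̂) = √[p(1−p)/n · (N−n)/(N−1)] = √[0.2500/2397 × 0.9030] = 0.00970.
E = z × SE = 2.58 × 0.00970 = 0.02504 ≈ 2.5 percentage points.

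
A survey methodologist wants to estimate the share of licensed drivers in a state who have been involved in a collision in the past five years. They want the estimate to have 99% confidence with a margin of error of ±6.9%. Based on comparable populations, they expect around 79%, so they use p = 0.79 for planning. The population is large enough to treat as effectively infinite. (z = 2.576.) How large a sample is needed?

232

With p = 0.79, p(1−p) = 0.1659.
n = z²·p(1−p)/E² = 2.576² × 0.1659 / 0.069² = 6.6358 × 0.1659 / 0.004761 ≈ 231.23.
Rounding up gives n = 232.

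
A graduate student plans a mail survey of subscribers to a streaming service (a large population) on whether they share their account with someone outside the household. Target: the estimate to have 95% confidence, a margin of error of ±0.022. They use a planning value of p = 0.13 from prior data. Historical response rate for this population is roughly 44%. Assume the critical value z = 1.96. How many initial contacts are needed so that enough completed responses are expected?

Completed interviews needed: n₀ = 1.96² × 0.1131 / 0.022² ≈ 897.70 → 898.
At a 44% response rate, contacts needed = 898 / 0.44 ≈ 2040.91 → 2041.

2041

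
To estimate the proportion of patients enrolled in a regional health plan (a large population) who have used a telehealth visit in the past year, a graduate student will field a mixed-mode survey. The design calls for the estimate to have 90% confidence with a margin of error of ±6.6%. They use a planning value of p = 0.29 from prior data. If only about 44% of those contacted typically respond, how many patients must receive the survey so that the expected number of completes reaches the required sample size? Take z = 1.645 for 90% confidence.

Completed interviews needed: n₀ = 1.645² × 0.2059 / 0.066² ≈ 127.91 → 128.
At a 44% response rate, contacts needed = 128 / 0.44 ≈ 290.91 → 291.

291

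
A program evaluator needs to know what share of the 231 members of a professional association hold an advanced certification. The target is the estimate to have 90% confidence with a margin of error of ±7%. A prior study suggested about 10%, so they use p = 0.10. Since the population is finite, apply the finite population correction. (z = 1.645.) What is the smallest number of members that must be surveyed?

Unadjusted: n₀ = 1.645² × 0.10 × 0.90 / 0.070² ≈ 49.70, so n₀ = 50.
Finite population correction with N = 231: n = n₀ / (1 + (n₀−1)/N) = 50 / (1 + 49/231) = 50 / 1.2121 ≈ 41.25.
Rounding up, n = 42.

42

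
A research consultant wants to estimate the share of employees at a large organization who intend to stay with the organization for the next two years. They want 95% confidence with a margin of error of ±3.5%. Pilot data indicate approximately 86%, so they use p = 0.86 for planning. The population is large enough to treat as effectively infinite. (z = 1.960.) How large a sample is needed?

378

With p = 0.86, p(1−p) = 0.1204.
n = z²·p(1−p)/E² = 1.960² × 0.1204 / 0.035² = 3.8416 × 0.1204 / 0.001225 ≈ 377.57.
Rounding up gives n = 378.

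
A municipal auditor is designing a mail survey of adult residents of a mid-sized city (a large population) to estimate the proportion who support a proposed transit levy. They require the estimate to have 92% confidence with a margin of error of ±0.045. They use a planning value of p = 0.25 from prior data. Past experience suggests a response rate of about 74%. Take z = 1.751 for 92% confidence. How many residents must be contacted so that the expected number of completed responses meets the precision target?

384

Completed interviews needed: n₀ = 1.751² × 0.1875 / 0.045² ≈ 283.89 → 284.
At a 74% response rate, contacts needed = 284 / 0.74 ≈ 383.78 → 384.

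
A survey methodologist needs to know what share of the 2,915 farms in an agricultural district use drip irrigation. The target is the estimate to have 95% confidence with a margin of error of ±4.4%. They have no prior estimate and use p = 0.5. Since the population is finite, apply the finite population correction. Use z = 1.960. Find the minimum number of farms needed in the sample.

425

Unadjusted: n₀ = 1.960² × 0.50 × 0.50 / 0.044² ≈ 496.07, so n₀ = 497.
Finite population correction with N = 2,915: n = n₀ / (1 + (n₀−1)/N) = 497 / (1 + 496/2915) = 497 / 1.1702 ≈ 424.73.
Rounding up, n = 425.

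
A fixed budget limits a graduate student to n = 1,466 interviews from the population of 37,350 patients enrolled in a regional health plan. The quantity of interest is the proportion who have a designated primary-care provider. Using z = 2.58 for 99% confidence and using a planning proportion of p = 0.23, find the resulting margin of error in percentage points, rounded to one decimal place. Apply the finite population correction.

Finite-population factor: (N−n)/(N−1) = (37350−1466)/(37350−1) = 0.9608.
SE(p̂) = √[p(1−p)/n · (N−n)/(N−1)] = √[0.1771/1466 × 0.9608] = 0.01077.
E = z × SE = 2.58 × 0.01077 = 0.02780 ≈ 2.8 percentage points.

2.8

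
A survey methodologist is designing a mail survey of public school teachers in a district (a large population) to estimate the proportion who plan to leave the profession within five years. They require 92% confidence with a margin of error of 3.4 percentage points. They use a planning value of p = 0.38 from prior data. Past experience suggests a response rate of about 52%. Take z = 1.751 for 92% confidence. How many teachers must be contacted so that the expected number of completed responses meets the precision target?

1202

Completed interviews needed: n₀ = 1.751² × 0.2356 / 0.034² ≈ 624.87 → 625.
At a 52% response rate, contacts needed = 625 / 0.52 ≈ 1201.92 → 1202.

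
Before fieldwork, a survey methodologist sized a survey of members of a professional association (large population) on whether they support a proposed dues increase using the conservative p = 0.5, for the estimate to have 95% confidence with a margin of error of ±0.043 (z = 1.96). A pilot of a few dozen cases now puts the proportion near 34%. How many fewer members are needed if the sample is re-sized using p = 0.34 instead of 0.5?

Conservative (p = 0.5): n = 1.96² × 0.25 / 0.043² ≈ 519.42 → 520.
Using p = 0.34: p(1−p) = 0.2244, so n = 1.96² × 0.2244 / 0.043² ≈ 466.23 → 467.
Reduction: 520 − 467 = 53.

53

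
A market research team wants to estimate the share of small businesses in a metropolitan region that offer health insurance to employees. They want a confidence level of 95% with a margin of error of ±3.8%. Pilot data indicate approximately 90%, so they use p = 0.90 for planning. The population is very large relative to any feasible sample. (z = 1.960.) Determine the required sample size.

240

With p = 0.90, p(1−p) = 0.0900.
n = z²·p(1−p)/E² = 1.960² × 0.0900 / 0.038² = 3.8416 × 0.0900 / 0.001444 ≈ 239.43.
Rounding up gives n = 240.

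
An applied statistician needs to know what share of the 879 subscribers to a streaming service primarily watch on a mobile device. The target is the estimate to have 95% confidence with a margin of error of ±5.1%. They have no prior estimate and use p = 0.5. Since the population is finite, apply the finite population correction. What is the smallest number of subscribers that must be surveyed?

For 95% confidence, z = 1.960.
Unadjusted: n₀ = 1.960² × 0.50 × 0.50 / 0.051² ≈ 369.24, so n₀ = 370.
Finite population correction with N = 879: n = n₀ / (1 + (n₀−1)/N) = 370 / (1 + 369/879) = 370 / 1.4198 ≈ 260.60.
Rounding up, n = 261.

261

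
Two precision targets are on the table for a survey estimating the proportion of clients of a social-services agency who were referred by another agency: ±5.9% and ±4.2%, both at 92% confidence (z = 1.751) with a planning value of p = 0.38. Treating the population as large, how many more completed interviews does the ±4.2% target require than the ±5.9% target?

202

At ±5.9%: n = 1.751² × 0.2356 / 0.059² ≈ 207.51 → 208.
At ±4.2%: n = 1.751² × 0.2356 / 0.042² ≈ 409.50 → 410.
Additional respondents: 410 − 208 = 202.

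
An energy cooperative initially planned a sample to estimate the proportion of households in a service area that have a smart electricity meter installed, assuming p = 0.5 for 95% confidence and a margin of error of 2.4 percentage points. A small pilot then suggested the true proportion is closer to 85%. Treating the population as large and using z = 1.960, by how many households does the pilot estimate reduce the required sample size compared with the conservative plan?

817

Conservative (p = 0.5): n = 1.960² × 0.25 / 0.024² ≈ 1667.36 → 1668.
Using p = 0.85: p(1−p) = 0.1275, so n = 1.960² × 0.1275 / 0.024² ≈ 850.35 → 851.
Reduction: 1668 − 851 = 817.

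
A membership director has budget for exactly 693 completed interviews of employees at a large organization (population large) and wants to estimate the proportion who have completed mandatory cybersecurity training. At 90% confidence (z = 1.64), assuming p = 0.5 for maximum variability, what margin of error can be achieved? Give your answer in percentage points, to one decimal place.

SE(p̂) = √[p(1−p)/n] = √[0.2500/693] = 0.01899.
E = z × SE = 1.64 × 0.01899 = 0.03115, or 3.1 percentage points.

3.1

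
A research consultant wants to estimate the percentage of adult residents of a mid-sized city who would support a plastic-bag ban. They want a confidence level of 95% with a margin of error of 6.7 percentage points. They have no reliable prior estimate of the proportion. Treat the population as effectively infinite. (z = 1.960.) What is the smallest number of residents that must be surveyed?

214

With no prior estimate, use p = 0.5, giving p(1−p) = 0.25.
n = z²·p(1−p)/E² = 1.960² × 0.2500 / 0.067² = 3.8416 × 0.2500 / 0.004489 ≈ 213.95.
Rounding up gives n = 214.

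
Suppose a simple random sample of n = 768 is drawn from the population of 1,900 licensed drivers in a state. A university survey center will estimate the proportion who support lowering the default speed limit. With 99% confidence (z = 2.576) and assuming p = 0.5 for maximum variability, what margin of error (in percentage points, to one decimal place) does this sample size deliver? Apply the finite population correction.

3.6

Finite-population factor: (N−n)/(N−1) = (1900−768)/(1900−1) = 0.5961.
SE(p̂) = √[p(1−p)/n · (N−n)/(N−1)] = √[0.2500/768 × 0.5961] = 0.01393.
E = z × SE = 2.576 × 0.01393 = 0.03588 ≈ 3.6 percentage points.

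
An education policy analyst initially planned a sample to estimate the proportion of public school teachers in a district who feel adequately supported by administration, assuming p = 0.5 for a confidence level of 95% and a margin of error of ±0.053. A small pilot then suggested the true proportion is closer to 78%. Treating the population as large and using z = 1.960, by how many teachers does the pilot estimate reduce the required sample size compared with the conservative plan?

Conservative (p = 0.5): n = 1.960² × 0.25 / 0.053² ≈ 341.90 → 342.
Using p = 0.78: p(1−p) = 0.1716, so n = 1.960² × 0.1716 / 0.053² ≈ 234.68 → 235.
Reduction: 342 − 235 = 107.

107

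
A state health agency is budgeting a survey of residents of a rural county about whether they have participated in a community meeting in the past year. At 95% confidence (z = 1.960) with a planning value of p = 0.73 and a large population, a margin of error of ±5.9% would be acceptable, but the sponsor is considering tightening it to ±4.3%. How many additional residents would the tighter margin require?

At ±5.9%: n = 1.960² × 0.1971 / 0.059² ≈ 217.52 → 218.
At ±4.3%: n = 1.960² × 0.1971 / 0.043² ≈ 409.51 → 410.
Additional respondents: 410 − 218 = 192.

192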